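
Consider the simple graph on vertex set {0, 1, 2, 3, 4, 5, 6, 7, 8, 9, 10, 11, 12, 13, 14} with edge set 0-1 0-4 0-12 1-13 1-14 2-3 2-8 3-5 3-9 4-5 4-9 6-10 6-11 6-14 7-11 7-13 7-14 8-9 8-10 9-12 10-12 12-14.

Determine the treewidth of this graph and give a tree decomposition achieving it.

Every bag has size at most 4, so the width is 4 − 1 = 3 and tw(G) ≤ 3. For the lower bound: the 4 vertex sets {7,11,13}, {6}, {14}, {0,1,10,12} are disjoint, each induces a connected subgraph, and every pair is joined by at least one edge of G. Contracting each set to a single vertex therefore yields K_{4} as a minor, and since treewidth is minor-monotone, tw(G) ≥ tw(K_{4}) = 3. Therefore the treewidth is 3.

Treewidth 3.
One optimal decomposition is:
Bags: B1 = {6, 7, 11, 13}  B2 = {6, 7, 13, 14}  B3 = {1, 6, 13, 14}  B4 = {1, 6, 10, 14}  B5 = {1, 10, 12, 14}  B6 = {0, 1, 10, 12}  B7 = {0, 8, 10, 12}  B8 = {0, 8, 9, 12}  B9 = {0, 4, 8, 9}  B10 = {2, 4, 8, 9}  B11 = {2, 3, 4, 9}  B12 = {2, 3, 4, 5}
Tree: B1–B2, B2–B3, B3–B4, B4–B5, B5–B6, B6–B7, B7–B8, B8–B9, B9–B10, B10–B11, B11–B12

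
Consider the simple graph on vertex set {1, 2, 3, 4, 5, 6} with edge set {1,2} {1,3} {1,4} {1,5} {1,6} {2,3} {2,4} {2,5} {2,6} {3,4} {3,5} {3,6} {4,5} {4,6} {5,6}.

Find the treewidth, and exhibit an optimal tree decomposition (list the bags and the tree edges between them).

With just one bag of size 6, the width is 6 − 1 = 5, so tw(G) ≤ 5. Conversely, {1, 2, 3, 4, 5, 6} is a clique of size 6, and the vertices of any clique must share a bag in every tree decomposition; so some bag has ≥ 6 vertices and tw(G) ≥ 5. Combining the bounds, tw(G) = 5.

Treewidth 5.
One such decomposition:
Bags: B1 = {1, 2, 3, 4, 5, 6}
Tree: (single bag)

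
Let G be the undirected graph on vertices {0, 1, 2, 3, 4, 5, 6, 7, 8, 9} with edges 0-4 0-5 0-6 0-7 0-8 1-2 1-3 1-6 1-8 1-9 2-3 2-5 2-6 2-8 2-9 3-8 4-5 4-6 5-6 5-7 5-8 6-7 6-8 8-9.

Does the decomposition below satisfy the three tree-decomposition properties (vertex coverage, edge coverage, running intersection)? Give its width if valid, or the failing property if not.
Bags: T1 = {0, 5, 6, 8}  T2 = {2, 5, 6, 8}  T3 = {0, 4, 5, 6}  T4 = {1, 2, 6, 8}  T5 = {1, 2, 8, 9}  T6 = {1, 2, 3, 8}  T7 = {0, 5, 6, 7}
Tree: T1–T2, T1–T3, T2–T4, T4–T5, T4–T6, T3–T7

Every vertex of G appears in some bag (union = {0, 1, 2, 3, 4, 5, 6, 7, 8, 9}); every edge is covered by a bag; and for each vertex v the set of bags containing v is connected in the bag tree. The decomposition is therefore valid. The largest bag has 4 vertices, so the width is 3.

Yes; width 3.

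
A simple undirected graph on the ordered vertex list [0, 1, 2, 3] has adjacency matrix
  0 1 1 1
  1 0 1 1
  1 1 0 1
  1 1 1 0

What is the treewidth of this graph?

3

A width-3 tree decomposition is:
Bags: B1 = {0, 1, 2, 3}
Tree: (single bag)
A single bag containing all 4 vertices is trivially a valid decomposition of width 3. Conversely, {0, 1, 2, 3} is a clique of size 4, and the vertices of any clique must share a bag in every tree decomposition; so some bag has ≥ 4 vertices and tw(G) ≥ 3. The upper and lower bounds meet at 3, so that is the treewidth.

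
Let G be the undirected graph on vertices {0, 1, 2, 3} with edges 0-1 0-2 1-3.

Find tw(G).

A width-1 tree decomposition is:
Bags: B1 = {0, 1}  B2 = {1, 3}  B3 = {0, 2}
Tree: B1–B2, B1–B3
Each bag holds 2 vertices, so the decomposition has width 1, which upper-bounds the treewidth. Since G has at least one edge (e.g. 0–1), it is not an edgeless graph, so tw(G) ≥ 1. Therefore the treewidth is 1.

1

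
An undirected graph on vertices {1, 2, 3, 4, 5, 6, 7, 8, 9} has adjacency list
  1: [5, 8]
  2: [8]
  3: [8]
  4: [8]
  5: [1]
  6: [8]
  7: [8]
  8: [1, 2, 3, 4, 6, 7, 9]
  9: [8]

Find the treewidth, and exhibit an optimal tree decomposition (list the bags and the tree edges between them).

Treewidth 1.
One such decomposition:
Bags: B1 = {2, 8}  B2 = {6, 8}  B3 = {1, 8}  B4 = {1, 5}  B5 = {4, 8}  B6 = {3, 8}  B7 = {7, 8}  B8 = {8, 9}
Tree: B1–B2, B1–B3, B3–B4, B2–B5, B5–B6, B6–B7, B7–B8

The largest bag has 2 vertices, giving width 1; this decomposition certifies tw(G) ≤ 1. Since G has at least one edge (e.g. 8–2), it is not an edgeless graph, so tw(G) ≥ 1. Combining the bounds, tw(G) = 1.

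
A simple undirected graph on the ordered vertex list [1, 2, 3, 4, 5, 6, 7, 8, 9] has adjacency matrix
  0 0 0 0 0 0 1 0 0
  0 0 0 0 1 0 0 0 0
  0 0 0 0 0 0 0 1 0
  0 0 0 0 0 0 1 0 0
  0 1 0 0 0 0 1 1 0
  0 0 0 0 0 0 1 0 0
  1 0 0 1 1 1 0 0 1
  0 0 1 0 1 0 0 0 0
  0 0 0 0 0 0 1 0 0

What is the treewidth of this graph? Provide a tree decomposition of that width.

Every bag has size at most 2, so the width is 2 − 1 = 1 and tw(G) ≤ 1. Since G has at least one edge (e.g. 5–7), it is not an edgeless graph, so tw(G) ≥ 1. The upper and lower bounds meet at 1, so that is the treewidth.

Treewidth 1.
Bags: B1 = {5, 7}  B2 = {4, 7}  B3 = {5, 8}  B4 = {6, 7}  B5 = {3, 8}  B6 = {2, 5}  B7 = {7, 9}  B8 = {1, 7}
Tree: B1–B2, B1–B3, B1–B4, B3–B5, B1–B6, B2–B7, B2–B8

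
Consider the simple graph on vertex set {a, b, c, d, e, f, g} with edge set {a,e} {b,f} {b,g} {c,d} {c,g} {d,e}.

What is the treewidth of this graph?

A width-1 tree decomposition is:
Bags: B1 = {a, e}  B2 = {d, e}  B3 = {c, d}  B4 = {c, g}  B5 = {b, g}  B6 = {b, f}
Tree: B1–B2, B2–B3, B3–B4, B4–B5, B5–B6
Every bag has size at most 2, so the width is 2 − 1 = 1 and tw(G) ≤ 1. Since G has at least one edge (e.g. a–e), it is not an edgeless graph, so tw(G) ≥ 1. Hence tw(G) = 1 exactly.

1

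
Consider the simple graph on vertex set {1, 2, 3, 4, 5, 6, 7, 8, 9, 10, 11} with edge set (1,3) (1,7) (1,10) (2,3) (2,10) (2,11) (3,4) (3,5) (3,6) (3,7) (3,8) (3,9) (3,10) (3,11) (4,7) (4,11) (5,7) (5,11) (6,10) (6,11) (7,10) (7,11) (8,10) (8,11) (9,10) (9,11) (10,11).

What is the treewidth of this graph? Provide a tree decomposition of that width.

Each bag holds 4 vertices, so the decomposition has width 3, which upper-bounds the treewidth. On the other hand G contains the 4-clique {1, 3, 7, 10}. A clique must lie in a single bag of any decomposition, so no decomposition can have width below 3. Combining the bounds, tw(G) = 3.

Treewidth 3.
Bags: B1 = {3, 7, 10, 11}  B2 = {3, 9, 10, 11}  B3 = {3, 8, 10, 11}  B4 = {2, 3, 10, 11}  B5 = {3, 6, 10, 11}  B6 = {3, 4, 7, 11}  B7 = {1, 3, 7, 10}  B8 = {3, 5, 7, 11}
Tree: B1–B2, B1–B3, B1–B4, B2–B5, B1–B6, B1–B7, B1–B8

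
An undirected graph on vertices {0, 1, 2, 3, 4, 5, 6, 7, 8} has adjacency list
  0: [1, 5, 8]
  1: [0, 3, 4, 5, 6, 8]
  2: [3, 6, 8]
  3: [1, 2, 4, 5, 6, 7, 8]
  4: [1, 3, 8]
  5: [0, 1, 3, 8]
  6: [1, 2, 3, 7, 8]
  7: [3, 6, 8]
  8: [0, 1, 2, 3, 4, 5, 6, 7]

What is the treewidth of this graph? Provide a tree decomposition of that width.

Treewidth 3.
Bags: B1 = {1, 3, 5, 8}  B2 = {1, 3, 6, 8}  B3 = {0, 1, 5, 8}  B4 = {2, 3, 6, 8}  B5 = {3, 6, 7, 8}  B6 = {1, 3, 4, 8}
Tree: B1–B2, B1–B3, B2–B4, B2–B5, B1–B6

Each bag holds 4 vertices, so the decomposition has width 3, which upper-bounds the treewidth. Conversely, {0, 1, 5, 8} is a clique of size 4, and the vertices of any clique must share a bag in every tree decomposition; so some bag has ≥ 4 vertices and tw(G) ≥ 3. Hence tw(G) = 3 exactly.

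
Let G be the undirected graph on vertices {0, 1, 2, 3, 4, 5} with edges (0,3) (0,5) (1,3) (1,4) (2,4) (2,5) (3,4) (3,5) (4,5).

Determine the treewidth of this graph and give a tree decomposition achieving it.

Treewidth 2.
Bags: B1 = {1, 3, 4}  B2 = {3, 4, 5}  B3 = {2, 4, 5}  B4 = {0, 3, 5}
Tree: B1–B2, B2–B3, B2–B4

The largest bag has 3 vertices, giving width 2; this decomposition certifies tw(G) ≤ 2. On the other hand G contains the 3-clique {2, 4, 5}. A clique must lie in a single bag of any decomposition, so no decomposition can have width below 2. Therefore the treewidth is 2.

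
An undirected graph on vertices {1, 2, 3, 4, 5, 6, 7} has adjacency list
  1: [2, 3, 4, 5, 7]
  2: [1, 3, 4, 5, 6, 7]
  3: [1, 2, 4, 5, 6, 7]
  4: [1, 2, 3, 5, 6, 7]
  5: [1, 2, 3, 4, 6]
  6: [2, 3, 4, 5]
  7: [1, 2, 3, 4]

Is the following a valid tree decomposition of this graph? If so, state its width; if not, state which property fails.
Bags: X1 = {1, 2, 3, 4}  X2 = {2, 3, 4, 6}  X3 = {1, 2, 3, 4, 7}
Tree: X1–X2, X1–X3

No — vertex 5 appears in no bag.

A tree decomposition must satisfy three properties: every vertex lies in some bag; for every edge, both endpoints lie together in some bag; and for every vertex, the bags containing it form a connected subtree. Here vertex 5 appears in no bag, so the decomposition is invalid.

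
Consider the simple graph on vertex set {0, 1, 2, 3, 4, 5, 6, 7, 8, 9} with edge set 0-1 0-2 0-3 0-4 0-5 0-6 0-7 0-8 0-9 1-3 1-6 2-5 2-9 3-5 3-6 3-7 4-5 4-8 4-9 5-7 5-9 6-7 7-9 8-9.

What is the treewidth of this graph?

3

A width-3 tree decomposition is:
Bags: B1 = {0, 2, 5, 9}  B2 = {0, 4, 5, 9}  B3 = {0, 5, 7, 9}  B4 = {0, 3, 5, 7}  B5 = {0, 3, 6, 7}  B6 = {0, 1, 3, 6}  B7 = {0, 4, 8, 9}
Tree: B1–B2, B2–B3, B3–B4, B4–B5, B5–B6, B2–B7
Every bag has size at most 4, so the width is 4 − 1 = 3 and tw(G) ≤ 3. For the lower bound, the 4 vertices {0, 4, 8, 9} are pairwise adjacent, and any tree decomposition puts a clique entirely inside one bag — forcing width ≥ 3. Combining the bounds, tw(G) = 3.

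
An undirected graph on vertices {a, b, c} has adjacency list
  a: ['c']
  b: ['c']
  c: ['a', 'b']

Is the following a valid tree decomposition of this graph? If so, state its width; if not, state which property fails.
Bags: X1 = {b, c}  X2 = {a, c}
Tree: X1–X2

Yes; width 1.

Checking the three conditions: (i) the bags cover all of {a, b, c}; (ii) for each edge, some bag contains both endpoints; (iii) the bags containing any fixed vertex form a subtree. All hold, so the decomposition is valid with width 2 − 1 = 1.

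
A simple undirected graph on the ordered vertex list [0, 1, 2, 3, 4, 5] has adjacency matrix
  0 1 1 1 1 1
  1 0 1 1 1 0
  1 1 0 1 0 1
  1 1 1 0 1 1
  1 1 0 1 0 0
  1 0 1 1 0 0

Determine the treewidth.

A width-3 tree decomposition is:
Bags: B1 = {0, 2, 3, 5}  B2 = {0, 1, 2, 3}  B3 = {0, 1, 3, 4}
Tree: B1–B2, B2–B3
Each bag holds 4 vertices, so the decomposition has width 3, which upper-bounds the treewidth. For the lower bound, the 4 vertices {0, 1, 2, 3} are pairwise adjacent, and any tree decomposition puts a clique entirely inside one bag — forcing width ≥ 3. Therefore the treewidth is 3.

3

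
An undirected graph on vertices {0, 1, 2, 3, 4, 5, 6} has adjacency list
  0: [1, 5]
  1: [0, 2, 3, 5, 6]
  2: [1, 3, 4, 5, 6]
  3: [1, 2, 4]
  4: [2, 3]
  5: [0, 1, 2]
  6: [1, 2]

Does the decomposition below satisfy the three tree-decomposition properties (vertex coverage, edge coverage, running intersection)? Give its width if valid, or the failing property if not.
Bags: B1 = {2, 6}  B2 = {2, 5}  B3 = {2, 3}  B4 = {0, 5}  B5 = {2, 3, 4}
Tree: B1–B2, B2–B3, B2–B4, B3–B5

No — vertex 1 appears in no bag.

A tree decomposition must satisfy three properties: every vertex lies in some bag; for every edge, both endpoints lie together in some bag; and for every vertex, the bags containing it form a connected subtree. Here vertex 1 appears in no bag, so the decomposition is invalid.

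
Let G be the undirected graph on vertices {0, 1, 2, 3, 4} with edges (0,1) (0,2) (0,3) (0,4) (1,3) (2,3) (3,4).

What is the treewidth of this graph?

A width-2 tree decomposition is:
Bags: B1 = {0, 1, 3}  B2 = {0, 3, 4}  B3 = {0, 2, 3}
Tree: B1–B2, B2–B3
The largest bag has 3 vertices, giving width 2; this decomposition certifies tw(G) ≤ 2. For the lower bound, the 3 vertices {0, 1, 3} are pairwise adjacent, and any tree decomposition puts a clique entirely inside one bag — forcing width ≥ 2. Combining the bounds, tw(G) = 2.

2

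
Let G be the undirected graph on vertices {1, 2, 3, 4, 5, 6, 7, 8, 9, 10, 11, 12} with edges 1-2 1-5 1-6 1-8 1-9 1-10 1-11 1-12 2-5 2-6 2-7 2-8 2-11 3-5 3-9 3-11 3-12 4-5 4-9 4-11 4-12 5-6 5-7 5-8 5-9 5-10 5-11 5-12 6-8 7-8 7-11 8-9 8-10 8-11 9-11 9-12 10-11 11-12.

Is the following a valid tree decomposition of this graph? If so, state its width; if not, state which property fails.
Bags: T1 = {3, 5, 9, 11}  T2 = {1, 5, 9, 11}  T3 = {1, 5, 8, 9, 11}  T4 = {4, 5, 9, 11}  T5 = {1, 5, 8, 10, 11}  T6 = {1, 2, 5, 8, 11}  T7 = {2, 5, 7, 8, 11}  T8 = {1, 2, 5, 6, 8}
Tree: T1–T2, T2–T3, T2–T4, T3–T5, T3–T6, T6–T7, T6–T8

No — vertex 12 appears in no bag.

A tree decomposition must satisfy three properties: every vertex lies in some bag; for every edge, both endpoints lie together in some bag; and for every vertex, the bags containing it form a connected subtree. Here vertex 12 appears in no bag, so the decomposition is invalid.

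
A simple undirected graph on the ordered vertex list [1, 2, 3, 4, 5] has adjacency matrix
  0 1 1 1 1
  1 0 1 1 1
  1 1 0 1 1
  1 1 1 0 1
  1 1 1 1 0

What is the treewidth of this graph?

A width-4 tree decomposition is:
Bags: B1 = {1, 2, 3, 4, 5}
Tree: (single bag)
With just one bag of size 5, the width is 5 − 1 = 4, so tw(G) ≤ 4. For the lower bound, the 5 vertices {1, 2, 3, 4, 5} are pairwise adjacent, and any tree decomposition puts a clique entirely inside one bag — forcing width ≥ 4. Therefore the treewidth is 4.

4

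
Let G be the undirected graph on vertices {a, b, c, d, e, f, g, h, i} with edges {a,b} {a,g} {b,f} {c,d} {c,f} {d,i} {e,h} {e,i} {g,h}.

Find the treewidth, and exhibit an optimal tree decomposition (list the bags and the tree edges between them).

Treewidth 2.
Bags: B1 = {a, b, f}  B2 = {a, f, g}  B3 = {f, g, h}  B4 = {e, f, h}  B5 = {e, f, i}  B6 = {d, f, i}  B7 = {c, d, f}
Tree: B1–B2, B2–B3, B3–B4, B4–B5, B5–B6, B6–B7

Each bag holds 3 vertices, so the decomposition has width 2, which upper-bounds the treewidth. For the lower bound, G contains the cycle f–b–a–g–h–e–i–d–c–f, so G is not a forest; only forests have treewidth ≤ 1, hence tw(G) ≥ 2. Combining the bounds, tw(G) = 2.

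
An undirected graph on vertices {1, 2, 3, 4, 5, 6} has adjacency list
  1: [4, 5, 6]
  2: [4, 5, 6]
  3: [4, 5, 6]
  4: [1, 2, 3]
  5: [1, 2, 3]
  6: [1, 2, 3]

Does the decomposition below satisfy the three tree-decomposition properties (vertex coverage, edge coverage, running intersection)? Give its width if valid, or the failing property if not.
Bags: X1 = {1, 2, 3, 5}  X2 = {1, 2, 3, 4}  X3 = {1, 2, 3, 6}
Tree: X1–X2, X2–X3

Yes; width 3.

Every vertex of G appears in some bag (union = {1, 2, 3, 4, 5, 6}); every edge is covered by a bag; and for each vertex v the set of bags containing v is connected in the bag tree. The decomposition is therefore valid. The largest bag has 4 vertices, so the width is 3.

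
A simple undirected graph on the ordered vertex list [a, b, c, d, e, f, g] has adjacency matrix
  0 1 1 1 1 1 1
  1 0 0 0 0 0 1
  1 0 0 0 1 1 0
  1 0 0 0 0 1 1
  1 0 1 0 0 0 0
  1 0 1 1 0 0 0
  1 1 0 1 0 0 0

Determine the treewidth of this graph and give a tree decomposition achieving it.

Treewidth 2.
One such decomposition:
Bags: B1 = {a, d, f}  B2 = {a, c, f}  B3 = {a, d, g}  B4 = {a, c, e}  B5 = {a, b, g}
Tree: B1–B2, B1–B3, B2–B4, B3–B5

Each bag holds 3 vertices, so the decomposition has width 2, which upper-bounds the treewidth. Conversely, {a, d, g} is a clique of size 3, and the vertices of any clique must share a bag in every tree decomposition; so some bag has ≥ 3 vertices and tw(G) ≥ 2. Hence tw(G) = 2 exactly.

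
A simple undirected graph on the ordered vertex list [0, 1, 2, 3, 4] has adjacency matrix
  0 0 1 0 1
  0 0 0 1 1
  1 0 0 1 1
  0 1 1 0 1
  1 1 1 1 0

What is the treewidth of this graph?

A width-2 tree decomposition is:
Bags: B1 = {2, 3, 4}  B2 = {0, 2, 4}  B3 = {1, 3, 4}
Tree: B1–B2, B1–B3
Each bag holds 3 vertices, so the decomposition has width 2, which upper-bounds the treewidth. Conversely, {1, 3, 4} is a clique of size 3, and the vertices of any clique must share a bag in every tree decomposition; so some bag has ≥ 3 vertices and tw(G) ≥ 2. Combining the bounds, tw(G) = 2.

2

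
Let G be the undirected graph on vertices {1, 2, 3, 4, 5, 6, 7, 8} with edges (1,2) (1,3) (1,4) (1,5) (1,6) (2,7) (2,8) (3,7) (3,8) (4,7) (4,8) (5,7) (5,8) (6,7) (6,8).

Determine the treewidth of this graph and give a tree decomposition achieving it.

Each bag holds 4 vertices, so the decomposition has width 3, which upper-bounds the treewidth. For the lower bound: the 4 vertex sets {3,8}, {5,7}, {1}, {4} are disjoint, each induces a connected subgraph, and every pair is joined by at least one edge of G. Contracting each set to a single vertex therefore yields K_{4} as a minor, and since treewidth is minor-monotone, tw(G) ≥ tw(K_{4}) = 3. The upper and lower bounds meet at 3, so that is the treewidth.

Treewidth 3.
One optimal decomposition is:
Bags: B1 = {1, 3, 7, 8}  B2 = {1, 5, 7, 8}  B3 = {1, 4, 7, 8}  B4 = {1, 2, 7, 8}  B5 = {1, 6, 7, 8}
Tree: B1–B2, B2–B3, B3–B4, B4–B5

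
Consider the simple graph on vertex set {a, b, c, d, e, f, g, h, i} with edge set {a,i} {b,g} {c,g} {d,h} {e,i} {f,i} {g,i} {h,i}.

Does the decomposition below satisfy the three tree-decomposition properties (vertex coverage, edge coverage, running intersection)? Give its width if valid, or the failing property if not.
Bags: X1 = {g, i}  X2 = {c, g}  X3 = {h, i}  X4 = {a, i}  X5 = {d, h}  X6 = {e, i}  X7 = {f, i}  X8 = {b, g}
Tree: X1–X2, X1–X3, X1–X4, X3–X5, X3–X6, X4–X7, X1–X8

Checking the three conditions: (i) the bags cover all of {a, b, c, d, e, f, g, h, i}; (ii) for each edge, some bag contains both endpoints; (iii) the bags containing any fixed vertex form a subtree. All hold, so the decomposition is valid with width 2 − 1 = 1.

Yes; width 1.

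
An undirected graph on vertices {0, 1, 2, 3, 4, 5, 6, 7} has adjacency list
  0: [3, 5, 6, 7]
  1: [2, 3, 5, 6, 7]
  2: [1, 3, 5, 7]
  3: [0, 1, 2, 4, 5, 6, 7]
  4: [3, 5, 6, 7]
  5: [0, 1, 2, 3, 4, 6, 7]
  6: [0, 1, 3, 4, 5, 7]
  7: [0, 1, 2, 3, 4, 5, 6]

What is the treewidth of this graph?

A width-4 tree decomposition is:
Bags: B1 = {3, 4, 5, 6, 7}  B2 = {1, 3, 5, 6, 7}  B3 = {0, 3, 5, 6, 7}  B4 = {1, 2, 3, 5, 7}
Tree: B1–B2, B2–B3, B2–B4
Each bag holds 5 vertices, so the decomposition has width 4, which upper-bounds the treewidth. Conversely, {1, 2, 3, 5, 7} is a clique of size 5, and the vertices of any clique must share a bag in every tree decomposition; so some bag has ≥ 5 vertices and tw(G) ≥ 4. Combining the bounds, tw(G) = 4.

4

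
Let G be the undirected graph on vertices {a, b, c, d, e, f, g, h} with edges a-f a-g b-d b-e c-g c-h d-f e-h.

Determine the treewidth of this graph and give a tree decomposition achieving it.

Treewidth 2.
One such decomposition:
Bags: B1 = {b, e, h}  B2 = {b, c, h}  B3 = {b, c, g}  B4 = {a, b, g}  B5 = {a, b, f}  B6 = {b, d, f}
Tree: B1–B2, B2–B3, B3–B4, B4–B5, B5–B6

Every bag has size at most 3, so the width is 3 − 1 = 2 and tw(G) ≤ 2. Since b–e–h–c–g–a–f–d–b is a cycle in G, G is not acyclic. Forests are exactly the graphs of treewidth ≤ 1, so tw(G) ≥ 2. Hence tw(G) = 2 exactly.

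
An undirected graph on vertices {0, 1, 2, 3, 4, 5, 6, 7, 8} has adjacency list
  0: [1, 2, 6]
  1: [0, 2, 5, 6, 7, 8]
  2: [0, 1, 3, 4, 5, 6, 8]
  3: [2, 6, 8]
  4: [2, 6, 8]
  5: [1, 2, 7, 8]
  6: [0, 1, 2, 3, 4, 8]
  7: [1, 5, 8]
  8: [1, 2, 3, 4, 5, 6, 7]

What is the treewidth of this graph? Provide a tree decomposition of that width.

Each bag holds 4 vertices, so the decomposition has width 3, which upper-bounds the treewidth. On the other hand G contains the 4-clique {1, 2, 5, 8}. A clique must lie in a single bag of any decomposition, so no decomposition can have width below 3. Therefore the treewidth is 3.

Treewidth 3.
One optimal decomposition is:
Bags: B1 = {1, 2, 6, 8}  B2 = {1, 2, 5, 8}  B3 = {2, 4, 6, 8}  B4 = {2, 3, 6, 8}  B5 = {0, 1, 2, 6}  B6 = {1, 5, 7, 8}
Tree: B1–B2, B1–B3, B3–B4, B1–B5, B2–B6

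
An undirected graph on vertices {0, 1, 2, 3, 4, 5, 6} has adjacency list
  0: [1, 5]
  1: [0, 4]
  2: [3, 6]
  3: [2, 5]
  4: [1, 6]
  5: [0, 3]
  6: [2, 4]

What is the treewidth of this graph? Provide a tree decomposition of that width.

Every bag has size at most 3, so the width is 3 − 1 = 2 and tw(G) ≤ 2. Since 3–5–0–1–4–6–2–3 is a cycle in G, G is not acyclic. Forests are exactly the graphs of treewidth ≤ 1, so tw(G) ≥ 2. Therefore the treewidth is 2.

Treewidth 2.
Bags: B1 = {0, 3, 5}  B2 = {0, 1, 3}  B3 = {1, 3, 4}  B4 = {3, 4, 6}  B5 = {2, 3, 6}
Tree: B1–B2, B2–B3, B3–B4, B4–B5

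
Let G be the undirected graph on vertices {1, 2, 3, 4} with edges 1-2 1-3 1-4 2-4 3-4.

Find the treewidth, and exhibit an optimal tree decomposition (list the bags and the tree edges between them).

Every bag has size at most 3, so the width is 3 − 1 = 2 and tw(G) ≤ 2. For the lower bound, the 3 vertices {1, 2, 4} are pairwise adjacent, and any tree decomposition puts a clique entirely inside one bag — forcing width ≥ 2. Hence tw(G) = 2 exactly.

Treewidth 2.
One optimal decomposition is:
Bags: B1 = {1, 3, 4}  B2 = {1, 2, 4}
Tree: B1–B2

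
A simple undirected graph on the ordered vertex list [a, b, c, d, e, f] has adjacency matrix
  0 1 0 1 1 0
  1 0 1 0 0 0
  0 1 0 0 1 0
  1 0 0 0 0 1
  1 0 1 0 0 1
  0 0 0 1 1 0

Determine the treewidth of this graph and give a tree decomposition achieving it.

Treewidth 2.
One such decomposition:
Bags: B1 = {d, e, f}  B2 = {a, d, e}  B3 = {a, c, e}  B4 = {a, b, c}
Tree: B1–B2, B2–B3, B3–B4

The largest bag has 3 vertices, giving width 2; this decomposition certifies tw(G) ≤ 2. Since f–d–a–e–f is a cycle in G, G is not acyclic. Forests are exactly the graphs of treewidth ≤ 1, so tw(G) ≥ 2. Combining the bounds, tw(G) = 2.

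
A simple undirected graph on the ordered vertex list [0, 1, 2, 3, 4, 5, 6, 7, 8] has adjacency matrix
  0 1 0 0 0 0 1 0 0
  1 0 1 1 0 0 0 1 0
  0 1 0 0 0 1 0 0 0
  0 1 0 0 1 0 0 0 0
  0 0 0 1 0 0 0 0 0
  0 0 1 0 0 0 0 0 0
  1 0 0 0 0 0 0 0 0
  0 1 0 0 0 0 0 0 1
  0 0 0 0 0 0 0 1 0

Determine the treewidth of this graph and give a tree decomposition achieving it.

The largest bag has 2 vertices, giving width 1; this decomposition certifies tw(G) ≤ 1. Since G has at least one edge (e.g. 0–1), it is not an edgeless graph, so tw(G) ≥ 1. Therefore the treewidth is 1.

Treewidth 1.
Bags: B1 = {0, 1}  B2 = {1, 7}  B3 = {1, 3}  B4 = {1, 2}  B5 = {2, 5}  B6 = {7, 8}  B7 = {3, 4}  B8 = {0, 6}
Tree: B1–B2, B2–B3, B3–B4, B4–B5, B2–B6, B3–B7, B1–B8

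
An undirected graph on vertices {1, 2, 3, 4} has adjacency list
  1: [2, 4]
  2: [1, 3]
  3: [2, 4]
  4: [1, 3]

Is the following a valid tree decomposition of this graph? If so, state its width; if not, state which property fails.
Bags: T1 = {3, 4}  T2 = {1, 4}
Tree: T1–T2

No — vertex 2 appears in no bag.

A tree decomposition must satisfy three properties: every vertex lies in some bag; for every edge, both endpoints lie together in some bag; and for every vertex, the bags containing it form a connected subtree. Here vertex 2 appears in no bag, so the decomposition is invalid.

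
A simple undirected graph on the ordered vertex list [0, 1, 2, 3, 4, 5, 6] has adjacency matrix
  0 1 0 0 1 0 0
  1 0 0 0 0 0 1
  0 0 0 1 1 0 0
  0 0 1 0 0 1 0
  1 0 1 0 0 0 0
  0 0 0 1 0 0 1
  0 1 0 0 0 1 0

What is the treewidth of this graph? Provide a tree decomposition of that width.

Every bag has size at most 3, so the width is 3 − 1 = 2 and tw(G) ≤ 2. Since 4–2–3–5–6–1–0–4 is a cycle in G, G is not acyclic. Forests are exactly the graphs of treewidth ≤ 1, so tw(G) ≥ 2. Therefore the treewidth is 2.

Treewidth 2.
One optimal decomposition is:
Bags: B1 = {2, 3, 4}  B2 = {3, 4, 5}  B3 = {4, 5, 6}  B4 = {1, 4, 6}  B5 = {0, 1, 4}
Tree: B1–B2, B2–B3, B3–B4, B4–B5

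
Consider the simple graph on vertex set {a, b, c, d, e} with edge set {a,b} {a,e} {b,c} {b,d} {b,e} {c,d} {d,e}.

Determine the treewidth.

A width-2 tree decomposition is:
Bags: B1 = {a, b, e}  B2 = {b, d, e}  B3 = {b, c, d}
Tree: B1–B2, B2–B3
The largest bag has 3 vertices, giving width 2; this decomposition certifies tw(G) ≤ 2. On the other hand G contains the 3-clique {b, d, e}. A clique must lie in a single bag of any decomposition, so no decomposition can have width below 2. Therefore the treewidth is 2.

2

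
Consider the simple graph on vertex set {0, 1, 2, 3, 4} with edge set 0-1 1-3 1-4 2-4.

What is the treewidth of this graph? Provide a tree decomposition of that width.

Every bag has size at most 2, so the width is 2 − 1 = 1 and tw(G) ≤ 1. Any graph with an edge has treewidth ≥ 1, and G has the edge 0–1. Therefore the treewidth is 1.

Treewidth 1.
One such decomposition:
Bags: B1 = {0, 1}  B2 = {1, 3}  B3 = {1, 4}  B4 = {2, 4}
Tree: B1–B2, B1–B3, B3–B4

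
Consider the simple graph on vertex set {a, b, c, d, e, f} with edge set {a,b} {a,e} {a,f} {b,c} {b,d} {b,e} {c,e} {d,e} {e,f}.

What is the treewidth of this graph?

A width-2 tree decomposition is:
Bags: B1 = {a, b, e}  B2 = {a, e, f}  B3 = {b, d, e}  B4 = {b, c, e}
Tree: B1–B2, B1–B3, B3–B4
Each bag holds 3 vertices, so the decomposition has width 2, which upper-bounds the treewidth. Conversely, {a, e, f} is a clique of size 3, and the vertices of any clique must share a bag in every tree decomposition; so some bag has ≥ 3 vertices and tw(G) ≥ 2. Combining the bounds, tw(G) = 2.

2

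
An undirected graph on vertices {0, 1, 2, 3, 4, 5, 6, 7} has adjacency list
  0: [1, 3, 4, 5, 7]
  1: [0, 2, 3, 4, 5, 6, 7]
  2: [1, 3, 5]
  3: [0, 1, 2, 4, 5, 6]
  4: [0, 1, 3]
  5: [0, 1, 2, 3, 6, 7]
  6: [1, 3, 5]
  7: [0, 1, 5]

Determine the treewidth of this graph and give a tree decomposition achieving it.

Treewidth 3.
One such decomposition:
Bags: B1 = {0, 1, 3, 5}  B2 = {1, 2, 3, 5}  B3 = {1, 3, 5, 6}  B4 = {0, 1, 3, 4}  B5 = {0, 1, 5, 7}
Tree: B1–B2, B1–B3, B1–B4, B1–B5

Every bag has size at most 4, so the width is 4 − 1 = 3 and tw(G) ≤ 3. On the other hand G contains the 4-clique {0, 1, 3, 4}. A clique must lie in a single bag of any decomposition, so no decomposition can have width below 3. Combining the bounds, tw(G) = 3.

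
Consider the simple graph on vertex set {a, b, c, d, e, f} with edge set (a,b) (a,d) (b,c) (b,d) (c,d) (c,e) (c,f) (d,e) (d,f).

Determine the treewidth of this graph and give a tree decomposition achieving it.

Treewidth 2.
Bags: B1 = {b, c, d}  B2 = {c, d, f}  B3 = {c, d, e}  B4 = {a, b, d}
Tree: B1–B2, B1–B3, B1–B4

The largest bag has 3 vertices, giving width 2; this decomposition certifies tw(G) ≤ 2. Conversely, {c, d, e} is a clique of size 3, and the vertices of any clique must share a bag in every tree decomposition; so some bag has ≥ 3 vertices and tw(G) ≥ 2. The upper and lower bounds meet at 2, so that is the treewidth.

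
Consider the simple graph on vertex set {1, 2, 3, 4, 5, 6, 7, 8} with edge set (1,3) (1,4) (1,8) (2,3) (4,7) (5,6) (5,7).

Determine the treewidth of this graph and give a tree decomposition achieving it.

Every bag has size at most 2, so the width is 2 − 1 = 1 and tw(G) ≤ 1. G has an edge, so its treewidth is at least 1. Therefore the treewidth is 1.

Treewidth 1.
One optimal decomposition is:
Bags: B1 = {1, 4}  B2 = {1, 3}  B3 = {2, 3}  B4 = {4, 7}  B5 = {1, 8}  B6 = {5, 7}  B7 = {5, 6}
Tree: B1–B2, B2–B3, B1–B4, B2–B5, B4–B6, B6–B7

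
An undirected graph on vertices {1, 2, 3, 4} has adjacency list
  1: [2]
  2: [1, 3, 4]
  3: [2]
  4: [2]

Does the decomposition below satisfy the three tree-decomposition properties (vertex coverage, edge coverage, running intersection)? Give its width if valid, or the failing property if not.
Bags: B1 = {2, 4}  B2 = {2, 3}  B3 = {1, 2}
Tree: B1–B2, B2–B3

Yes; width 1.

Checking the three conditions: (i) the bags cover all of {1, 2, 3, 4}; (ii) for each edge, some bag contains both endpoints; (iii) the bags containing any fixed vertex form a subtree. All hold, so the decomposition is valid with width 2 − 1 = 1.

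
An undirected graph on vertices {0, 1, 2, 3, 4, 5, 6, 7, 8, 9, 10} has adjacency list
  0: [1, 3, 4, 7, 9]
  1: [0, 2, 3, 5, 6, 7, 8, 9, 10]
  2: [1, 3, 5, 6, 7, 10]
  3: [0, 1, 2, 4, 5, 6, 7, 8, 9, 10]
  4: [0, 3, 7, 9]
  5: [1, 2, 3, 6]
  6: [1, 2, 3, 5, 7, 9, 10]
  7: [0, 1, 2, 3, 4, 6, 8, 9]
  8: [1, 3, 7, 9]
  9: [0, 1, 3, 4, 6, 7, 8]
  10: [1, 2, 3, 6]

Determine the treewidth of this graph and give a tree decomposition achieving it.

Treewidth 4.
One optimal decomposition is:
Bags: B1 = {0, 1, 3, 7, 9}  B2 = {1, 3, 6, 7, 9}  B3 = {1, 2, 3, 6, 7}  B4 = {1, 2, 3, 6, 10}  B5 = {1, 3, 7, 8, 9}  B6 = {0, 3, 4, 7, 9}  B7 = {1, 2, 3, 5, 6}
Tree: B1–B2, B2–B3, B3–B4, B2–B5, B1–B6, B4–B7

The largest bag has 5 vertices, giving width 4; this decomposition certifies tw(G) ≤ 4. For the lower bound, the 5 vertices {0, 1, 3, 7, 9} are pairwise adjacent, and any tree decomposition puts a clique entirely inside one bag — forcing width ≥ 4. Combining the bounds, tw(G) = 4.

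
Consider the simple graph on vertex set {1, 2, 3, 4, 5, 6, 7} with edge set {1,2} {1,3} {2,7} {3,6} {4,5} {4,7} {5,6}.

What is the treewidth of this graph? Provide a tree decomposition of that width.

Treewidth 2.
Bags: B1 = {1, 2, 7}  B2 = {1, 3, 7}  B3 = {3, 6, 7}  B4 = {5, 6, 7}  B5 = {4, 5, 7}
Tree: B1–B2, B2–B3, B3–B4, B4–B5

Every bag has size at most 3, so the width is 3 − 1 = 2 and tw(G) ≤ 2. Since 7–2–1–3–6–5–4–7 is a cycle in G, G is not acyclic. Forests are exactly the graphs of treewidth ≤ 1, so tw(G) ≥ 2. Hence tw(G) = 2 exactly.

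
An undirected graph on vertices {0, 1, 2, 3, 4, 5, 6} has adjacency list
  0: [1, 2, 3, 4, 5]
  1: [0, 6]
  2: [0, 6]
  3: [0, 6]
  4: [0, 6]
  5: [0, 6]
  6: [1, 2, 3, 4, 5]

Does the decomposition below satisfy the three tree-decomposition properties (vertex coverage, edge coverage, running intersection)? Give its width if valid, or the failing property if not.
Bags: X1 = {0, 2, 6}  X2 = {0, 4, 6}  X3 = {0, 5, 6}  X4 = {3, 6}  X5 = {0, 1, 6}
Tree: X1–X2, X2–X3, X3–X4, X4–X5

A tree decomposition must satisfy three properties: every vertex lies in some bag; for every edge, both endpoints lie together in some bag; and for every vertex, the bags containing it form a connected subtree. Here edge (0,3) lies in no bag, so the decomposition is invalid.

No — edge (0,3) lies in no bag.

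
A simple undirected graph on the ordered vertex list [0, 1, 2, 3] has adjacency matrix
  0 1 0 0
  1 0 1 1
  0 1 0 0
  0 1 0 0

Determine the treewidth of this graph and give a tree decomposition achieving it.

Treewidth 1.
One such decomposition:
Bags: B1 = {1, 3}  B2 = {0, 1}  B3 = {1, 2}
Tree: B1–B2, B2–B3

The largest bag has 2 vertices, giving width 1; this decomposition certifies tw(G) ≤ 1. G has an edge, so its treewidth is at least 1. The upper and lower bounds meet at 1, so that is the treewidth.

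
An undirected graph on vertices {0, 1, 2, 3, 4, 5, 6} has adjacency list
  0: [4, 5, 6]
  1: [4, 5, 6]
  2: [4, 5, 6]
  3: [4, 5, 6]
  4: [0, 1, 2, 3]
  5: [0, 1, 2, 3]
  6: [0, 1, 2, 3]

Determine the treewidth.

3

A width-3 tree decomposition is:
Bags: B1 = {0, 4, 5, 6}  B2 = {3, 4, 5, 6}  B3 = {1, 4, 5, 6}  B4 = {2, 4, 5, 6}
Tree: B1–B2, B2–B3, B3–B4
The largest bag has 4 vertices, giving width 3; this decomposition certifies tw(G) ≤ 3. For the lower bound: the 4 vertex sets {0,4}, {3,6}, {5}, {1} are disjoint, each induces a connected subgraph, and every pair is joined by at least one edge of G. Contracting each set to a single vertex therefore yields K_{4} as a minor, and since treewidth is minor-monotone, tw(G) ≥ tw(K_{4}) = 3. The upper and lower bounds meet at 3, so that is the treewidth.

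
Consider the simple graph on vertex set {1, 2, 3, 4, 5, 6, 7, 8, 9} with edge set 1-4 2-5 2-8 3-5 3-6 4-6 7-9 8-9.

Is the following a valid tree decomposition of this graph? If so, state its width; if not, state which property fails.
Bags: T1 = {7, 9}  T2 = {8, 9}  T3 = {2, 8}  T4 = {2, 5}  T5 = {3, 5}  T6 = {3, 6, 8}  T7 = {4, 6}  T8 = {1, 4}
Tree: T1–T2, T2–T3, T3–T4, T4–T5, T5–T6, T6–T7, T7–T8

A tree decomposition must satisfy three properties: every vertex lies in some bag; for every edge, both endpoints lie together in some bag; and for every vertex, the bags containing it form a connected subtree. Here bags containing vertex 8 are not connected in the tree, so the decomposition is invalid.

No — bags containing vertex 8 are not connected in the tree.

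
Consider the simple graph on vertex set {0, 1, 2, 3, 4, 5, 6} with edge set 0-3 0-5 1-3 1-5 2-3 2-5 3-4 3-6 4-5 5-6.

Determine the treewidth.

2

A width-2 tree decomposition is:
Bags: B1 = {2, 3, 5}  B2 = {1, 3, 5}  B3 = {0, 3, 5}  B4 = {3, 4, 5}  B5 = {3, 5, 6}
Tree: B1–B2, B2–B3, B3–B4, B4–B5
The largest bag has 3 vertices, giving width 2; this decomposition certifies tw(G) ≤ 2. Since 3–2–5–1–3 is a cycle in G, G is not acyclic. Forests are exactly the graphs of treewidth ≤ 1, so tw(G) ≥ 2. Therefore the treewidth is 2.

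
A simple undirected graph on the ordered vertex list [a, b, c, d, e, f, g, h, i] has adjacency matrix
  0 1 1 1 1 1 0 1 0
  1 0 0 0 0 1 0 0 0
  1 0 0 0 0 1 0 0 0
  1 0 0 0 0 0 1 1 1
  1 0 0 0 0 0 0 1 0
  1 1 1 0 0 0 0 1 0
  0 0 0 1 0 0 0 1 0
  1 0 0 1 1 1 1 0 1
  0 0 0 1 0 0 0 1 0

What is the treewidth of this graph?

A width-2 tree decomposition is:
Bags: B1 = {a, f, h}  B2 = {a, b, f}  B3 = {a, d, h}  B4 = {d, h, i}  B5 = {a, c, f}  B6 = {a, e, h}  B7 = {d, g, h}
Tree: B1–B2, B1–B3, B3–B4, B2–B5, B3–B6, B4–B7
Every bag has size at most 3, so the width is 3 − 1 = 2 and tw(G) ≤ 2. Conversely, {d, g, h} is a clique of size 3, and the vertices of any clique must share a bag in every tree decomposition; so some bag has ≥ 3 vertices and tw(G) ≥ 2. Therefore the treewidth is 2.

2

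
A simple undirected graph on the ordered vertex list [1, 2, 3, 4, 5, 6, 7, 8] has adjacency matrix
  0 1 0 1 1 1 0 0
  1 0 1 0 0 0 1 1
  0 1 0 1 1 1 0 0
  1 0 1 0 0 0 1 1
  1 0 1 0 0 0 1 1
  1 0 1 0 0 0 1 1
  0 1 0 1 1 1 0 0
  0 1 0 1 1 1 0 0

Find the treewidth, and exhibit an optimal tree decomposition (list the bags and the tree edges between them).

The largest bag has 5 vertices, giving width 4; this decomposition certifies tw(G) ≤ 4. For the lower bound: the 5 vertex sets {3,6}, {5,8}, {1,2}, {4}, {7} are disjoint, each induces a connected subgraph, and every pair is joined by at least one edge of G. Contracting each set to a single vertex therefore yields K_{5} as a minor, and since treewidth is minor-monotone, tw(G) ≥ tw(K_{5}) = 4. The upper and lower bounds meet at 4, so that is the treewidth.

Treewidth 4.
One optimal decomposition is:
Bags: B1 = {2, 3, 4, 5, 6}  B2 = {2, 4, 5, 6, 8}  B3 = {1, 2, 4, 5, 6}  B4 = {2, 4, 5, 6, 7}
Tree: B1–B2, B2–B3, B3–B4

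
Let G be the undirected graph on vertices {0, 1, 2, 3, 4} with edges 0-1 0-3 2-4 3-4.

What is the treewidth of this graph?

A width-1 tree decomposition is:
Bags: B1 = {2, 4}  B2 = {3, 4}  B3 = {0, 3}  B4 = {0, 1}
Tree: B1–B2, B2–B3, B3–B4
The largest bag has 2 vertices, giving width 1; this decomposition certifies tw(G) ≤ 1. Any graph with an edge has treewidth ≥ 1, and G has the edge 2–4. Therefore the treewidth is 1.

1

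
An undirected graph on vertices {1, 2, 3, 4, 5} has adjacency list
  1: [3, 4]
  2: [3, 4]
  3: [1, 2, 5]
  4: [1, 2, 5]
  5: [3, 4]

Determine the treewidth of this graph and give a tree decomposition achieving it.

Treewidth 2.
Bags: B1 = {2, 3, 4}  B2 = {3, 4, 5}  B3 = {1, 3, 4}
Tree: B1–B2, B2–B3

Each bag holds 3 vertices, so the decomposition has width 2, which upper-bounds the treewidth. For the lower bound, G contains the cycle 2–3–5–4–2, so G is not a forest; only forests have treewidth ≤ 1, hence tw(G) ≥ 2. Therefore the treewidth is 2.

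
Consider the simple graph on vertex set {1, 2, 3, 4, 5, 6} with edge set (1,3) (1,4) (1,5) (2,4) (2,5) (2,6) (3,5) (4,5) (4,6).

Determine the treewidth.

2

A width-2 tree decomposition is:
Bags: B1 = {1, 4, 5}  B2 = {2, 4, 5}  B3 = {1, 3, 5}  B4 = {2, 4, 6}
Tree: B1–B2, B1–B3, B2–B4
Every bag has size at most 3, so the width is 3 − 1 = 2 and tw(G) ≤ 2. For the lower bound, the 3 vertices {1, 3, 5} are pairwise adjacent, and any tree decomposition puts a clique entirely inside one bag — forcing width ≥ 2. Hence tw(G) = 2 exactly.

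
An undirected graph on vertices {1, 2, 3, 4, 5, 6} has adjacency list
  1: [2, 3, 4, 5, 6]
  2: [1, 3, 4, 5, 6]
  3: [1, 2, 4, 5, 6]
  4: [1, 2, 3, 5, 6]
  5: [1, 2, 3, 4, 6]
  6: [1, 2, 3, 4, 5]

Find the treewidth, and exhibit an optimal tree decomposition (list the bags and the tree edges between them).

Treewidth 5.
One such decomposition:
Bags: B1 = {1, 2, 3, 4, 5, 6}
Tree: (single bag)

A single bag containing all 6 vertices is trivially a valid decomposition of width 5. For the lower bound, the 6 vertices {1, 2, 3, 4, 5, 6} are pairwise adjacent, and any tree decomposition puts a clique entirely inside one bag — forcing width ≥ 5. The upper and lower bounds meet at 5, so that is the treewidth.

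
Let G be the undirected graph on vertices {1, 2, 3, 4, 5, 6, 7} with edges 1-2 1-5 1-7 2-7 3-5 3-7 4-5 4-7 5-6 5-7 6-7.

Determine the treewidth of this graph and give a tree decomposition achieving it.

Treewidth 2.
Bags: B1 = {4, 5, 7}  B2 = {1, 5, 7}  B3 = {3, 5, 7}  B4 = {5, 6, 7}  B5 = {1, 2, 7}
Tree: B1–B2, B1–B3, B3–B4, B2–B5

Each bag holds 3 vertices, so the decomposition has width 2, which upper-bounds the treewidth. On the other hand G contains the 3-clique {1, 2, 7}. A clique must lie in a single bag of any decomposition, so no decomposition can have width below 2. Hence tw(G) = 2 exactly.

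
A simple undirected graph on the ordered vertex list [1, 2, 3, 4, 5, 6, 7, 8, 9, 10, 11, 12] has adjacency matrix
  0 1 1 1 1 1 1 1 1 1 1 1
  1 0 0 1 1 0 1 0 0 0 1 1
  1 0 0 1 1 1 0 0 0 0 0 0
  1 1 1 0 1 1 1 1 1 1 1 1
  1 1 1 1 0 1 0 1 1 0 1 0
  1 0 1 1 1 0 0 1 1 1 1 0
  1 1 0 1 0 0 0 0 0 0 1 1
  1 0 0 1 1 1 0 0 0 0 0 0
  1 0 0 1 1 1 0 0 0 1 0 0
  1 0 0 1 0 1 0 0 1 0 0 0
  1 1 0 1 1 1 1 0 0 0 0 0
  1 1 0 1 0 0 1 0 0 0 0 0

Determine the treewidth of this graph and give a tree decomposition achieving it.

Each bag holds 5 vertices, so the decomposition has width 4, which upper-bounds the treewidth. For the lower bound, the 5 vertices {1, 4, 6, 9, 10} are pairwise adjacent, and any tree decomposition puts a clique entirely inside one bag — forcing width ≥ 4. Hence tw(G) = 4 exactly.

Treewidth 4.
Bags: B1 = {1, 4, 5, 6, 11}  B2 = {1, 3, 4, 5, 6}  B3 = {1, 2, 4, 5, 11}  B4 = {1, 4, 5, 6, 8}  B5 = {1, 4, 5, 6, 9}  B6 = {1, 2, 4, 7, 11}  B7 = {1, 4, 6, 9, 10}  B8 = {1, 2, 4, 7, 12}
Tree: B1–B2, B1–B3, B2–B4, B2–B5, B3–B6, B5–B7, B6–B8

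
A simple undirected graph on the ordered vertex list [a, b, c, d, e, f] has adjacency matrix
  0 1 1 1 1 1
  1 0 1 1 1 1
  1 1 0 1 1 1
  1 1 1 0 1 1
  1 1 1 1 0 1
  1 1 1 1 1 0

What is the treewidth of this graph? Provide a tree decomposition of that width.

With just one bag of size 6, the width is 6 − 1 = 5, so tw(G) ≤ 5. On the other hand G contains the 6-clique {a, b, c, d, e, f}. A clique must lie in a single bag of any decomposition, so no decomposition can have width below 5. Hence tw(G) = 5 exactly.

Treewidth 5.
One such decomposition:
Bags: B1 = {a, b, c, d, e, f}
Tree: (single bag)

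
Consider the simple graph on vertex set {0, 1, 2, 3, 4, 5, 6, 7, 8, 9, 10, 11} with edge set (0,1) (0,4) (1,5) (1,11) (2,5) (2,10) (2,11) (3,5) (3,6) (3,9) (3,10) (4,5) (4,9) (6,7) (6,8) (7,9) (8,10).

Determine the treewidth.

A width-3 tree decomposition is:
Bags: B1 = {6, 7, 8, 10}  B2 = {3, 6, 7, 10}  B3 = {3, 7, 9, 10}  B4 = {2, 3, 9, 10}  B5 = {2, 3, 5, 9}  B6 = {2, 4, 5, 9}  B7 = {2, 4, 5, 11}  B8 = {1, 4, 5, 11}  B9 = {0, 1, 4, 11}
Tree: B1–B2, B2–B3, B3–B4, B4–B5, B5–B6, B6–B7, B7–B8, B8–B9
Each bag holds 4 vertices, so the decomposition has width 3, which upper-bounds the treewidth. For the lower bound: the 4 vertex sets {6,7,8}, {10}, {3}, {2,4,5,9} are disjoint, each induces a connected subgraph, and every pair is joined by at least one edge of G. Contracting each set to a single vertex therefore yields K_{4} as a minor, and since treewidth is minor-monotone, tw(G) ≥ tw(K_{4}) = 3. Hence tw(G) = 3 exactly.

3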